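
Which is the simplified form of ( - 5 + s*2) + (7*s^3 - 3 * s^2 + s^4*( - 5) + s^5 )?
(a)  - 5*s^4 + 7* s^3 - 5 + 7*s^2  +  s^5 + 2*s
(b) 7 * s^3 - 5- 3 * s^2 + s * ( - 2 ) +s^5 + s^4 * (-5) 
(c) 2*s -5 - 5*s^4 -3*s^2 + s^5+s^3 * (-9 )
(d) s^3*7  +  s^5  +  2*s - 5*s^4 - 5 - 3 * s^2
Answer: d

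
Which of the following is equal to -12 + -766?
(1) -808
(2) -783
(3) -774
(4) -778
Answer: 4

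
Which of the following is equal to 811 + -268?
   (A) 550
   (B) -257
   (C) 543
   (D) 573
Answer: C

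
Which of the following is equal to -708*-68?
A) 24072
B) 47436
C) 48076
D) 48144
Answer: D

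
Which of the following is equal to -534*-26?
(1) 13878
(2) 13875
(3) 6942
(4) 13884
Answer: 4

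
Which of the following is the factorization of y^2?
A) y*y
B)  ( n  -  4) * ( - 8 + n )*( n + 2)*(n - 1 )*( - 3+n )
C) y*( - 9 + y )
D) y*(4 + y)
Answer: A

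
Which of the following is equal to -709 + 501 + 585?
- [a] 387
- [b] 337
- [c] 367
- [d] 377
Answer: d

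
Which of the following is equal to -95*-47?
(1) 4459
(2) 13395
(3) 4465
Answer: 3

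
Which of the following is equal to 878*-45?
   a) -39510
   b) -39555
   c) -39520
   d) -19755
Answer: a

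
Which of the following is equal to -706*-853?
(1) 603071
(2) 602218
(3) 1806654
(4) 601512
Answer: 2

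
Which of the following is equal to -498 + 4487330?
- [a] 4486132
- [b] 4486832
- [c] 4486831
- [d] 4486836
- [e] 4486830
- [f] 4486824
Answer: b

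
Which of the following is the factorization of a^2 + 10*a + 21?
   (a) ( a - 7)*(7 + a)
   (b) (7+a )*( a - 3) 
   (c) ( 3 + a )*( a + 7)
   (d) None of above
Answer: c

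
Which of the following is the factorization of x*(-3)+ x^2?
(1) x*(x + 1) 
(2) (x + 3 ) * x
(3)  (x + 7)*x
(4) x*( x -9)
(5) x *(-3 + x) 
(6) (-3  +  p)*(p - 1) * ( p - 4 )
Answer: 5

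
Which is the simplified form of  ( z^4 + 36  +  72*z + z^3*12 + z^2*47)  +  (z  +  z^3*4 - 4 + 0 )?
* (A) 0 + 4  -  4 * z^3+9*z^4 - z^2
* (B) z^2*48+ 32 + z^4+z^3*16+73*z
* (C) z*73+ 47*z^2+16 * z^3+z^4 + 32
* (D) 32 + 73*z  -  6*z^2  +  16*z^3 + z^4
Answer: C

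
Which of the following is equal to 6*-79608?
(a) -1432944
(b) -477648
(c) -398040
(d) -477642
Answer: b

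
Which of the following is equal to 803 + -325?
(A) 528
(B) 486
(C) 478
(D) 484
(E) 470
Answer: C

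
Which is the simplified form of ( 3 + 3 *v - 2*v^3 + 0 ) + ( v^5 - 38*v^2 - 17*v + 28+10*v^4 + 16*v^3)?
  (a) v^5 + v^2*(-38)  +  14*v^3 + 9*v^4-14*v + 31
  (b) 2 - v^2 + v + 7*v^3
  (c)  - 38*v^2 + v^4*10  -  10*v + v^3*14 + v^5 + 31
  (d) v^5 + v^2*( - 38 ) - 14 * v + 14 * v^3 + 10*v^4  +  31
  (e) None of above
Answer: d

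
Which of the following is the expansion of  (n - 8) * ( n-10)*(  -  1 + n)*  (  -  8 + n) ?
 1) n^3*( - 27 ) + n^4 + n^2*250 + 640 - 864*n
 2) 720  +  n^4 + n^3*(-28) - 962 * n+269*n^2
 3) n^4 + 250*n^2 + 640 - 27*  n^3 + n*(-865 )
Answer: 1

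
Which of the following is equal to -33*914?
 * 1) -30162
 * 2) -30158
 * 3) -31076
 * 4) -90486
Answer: 1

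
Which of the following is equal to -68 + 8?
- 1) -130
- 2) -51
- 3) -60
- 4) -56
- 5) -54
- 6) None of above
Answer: 3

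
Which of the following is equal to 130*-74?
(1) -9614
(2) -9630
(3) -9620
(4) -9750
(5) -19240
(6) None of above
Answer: 3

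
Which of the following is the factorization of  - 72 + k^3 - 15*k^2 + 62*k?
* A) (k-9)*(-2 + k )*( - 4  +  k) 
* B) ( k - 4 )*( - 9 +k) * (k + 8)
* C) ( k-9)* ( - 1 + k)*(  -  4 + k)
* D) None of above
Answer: A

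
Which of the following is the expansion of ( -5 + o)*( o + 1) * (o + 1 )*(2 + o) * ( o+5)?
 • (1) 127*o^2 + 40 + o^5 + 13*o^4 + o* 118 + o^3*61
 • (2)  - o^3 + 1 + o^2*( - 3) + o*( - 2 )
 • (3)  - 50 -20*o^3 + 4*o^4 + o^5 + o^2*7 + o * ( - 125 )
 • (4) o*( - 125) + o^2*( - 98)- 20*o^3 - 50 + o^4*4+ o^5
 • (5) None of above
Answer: 4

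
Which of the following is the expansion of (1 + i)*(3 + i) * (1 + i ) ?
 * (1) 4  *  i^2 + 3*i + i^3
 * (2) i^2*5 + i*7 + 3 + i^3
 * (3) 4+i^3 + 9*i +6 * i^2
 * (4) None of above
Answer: 2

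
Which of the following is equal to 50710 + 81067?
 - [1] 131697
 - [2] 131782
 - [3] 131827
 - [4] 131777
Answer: 4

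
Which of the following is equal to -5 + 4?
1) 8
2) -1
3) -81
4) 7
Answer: 2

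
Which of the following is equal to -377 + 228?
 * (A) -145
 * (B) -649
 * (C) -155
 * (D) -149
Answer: D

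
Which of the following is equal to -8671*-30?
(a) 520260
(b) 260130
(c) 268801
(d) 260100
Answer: b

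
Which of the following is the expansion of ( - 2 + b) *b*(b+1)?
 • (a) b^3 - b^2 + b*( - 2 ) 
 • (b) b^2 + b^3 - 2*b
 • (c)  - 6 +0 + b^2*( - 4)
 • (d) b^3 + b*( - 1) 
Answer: a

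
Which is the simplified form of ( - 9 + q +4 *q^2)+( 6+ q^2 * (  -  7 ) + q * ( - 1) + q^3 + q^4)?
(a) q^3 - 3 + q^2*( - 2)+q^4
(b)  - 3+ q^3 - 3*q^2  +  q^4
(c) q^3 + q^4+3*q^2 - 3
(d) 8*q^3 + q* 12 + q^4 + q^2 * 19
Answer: b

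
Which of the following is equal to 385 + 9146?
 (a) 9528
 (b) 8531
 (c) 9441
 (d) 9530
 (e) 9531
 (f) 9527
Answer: e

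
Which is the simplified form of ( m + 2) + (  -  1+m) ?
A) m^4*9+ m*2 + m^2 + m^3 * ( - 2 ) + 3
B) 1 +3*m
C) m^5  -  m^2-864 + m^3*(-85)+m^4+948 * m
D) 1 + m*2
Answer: D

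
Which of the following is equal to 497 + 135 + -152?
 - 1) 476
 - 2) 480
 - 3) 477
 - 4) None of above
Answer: 2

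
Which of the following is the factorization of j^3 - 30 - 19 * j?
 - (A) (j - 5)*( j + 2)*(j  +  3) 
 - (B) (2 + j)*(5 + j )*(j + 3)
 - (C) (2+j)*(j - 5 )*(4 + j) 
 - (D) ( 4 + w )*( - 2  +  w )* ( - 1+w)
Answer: A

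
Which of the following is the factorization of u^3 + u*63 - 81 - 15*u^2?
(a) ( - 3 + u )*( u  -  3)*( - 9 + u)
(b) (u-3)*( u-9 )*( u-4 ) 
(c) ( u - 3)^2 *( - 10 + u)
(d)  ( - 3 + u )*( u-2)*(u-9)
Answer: a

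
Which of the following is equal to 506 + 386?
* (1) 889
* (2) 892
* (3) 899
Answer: 2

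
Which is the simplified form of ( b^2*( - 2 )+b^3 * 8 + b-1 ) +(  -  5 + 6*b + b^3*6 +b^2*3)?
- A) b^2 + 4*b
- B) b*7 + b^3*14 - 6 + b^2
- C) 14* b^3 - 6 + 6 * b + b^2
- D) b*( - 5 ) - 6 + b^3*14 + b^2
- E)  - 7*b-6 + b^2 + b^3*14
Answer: B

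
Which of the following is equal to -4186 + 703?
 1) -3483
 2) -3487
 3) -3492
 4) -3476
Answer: 1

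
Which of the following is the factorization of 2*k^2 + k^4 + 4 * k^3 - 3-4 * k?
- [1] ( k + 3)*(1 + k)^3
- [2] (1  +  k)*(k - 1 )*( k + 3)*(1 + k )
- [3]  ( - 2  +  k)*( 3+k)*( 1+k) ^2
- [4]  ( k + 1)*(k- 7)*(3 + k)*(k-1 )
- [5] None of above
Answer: 2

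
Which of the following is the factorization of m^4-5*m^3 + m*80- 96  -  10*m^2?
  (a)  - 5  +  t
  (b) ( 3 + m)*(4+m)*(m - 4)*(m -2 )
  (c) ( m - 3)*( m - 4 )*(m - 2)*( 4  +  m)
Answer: c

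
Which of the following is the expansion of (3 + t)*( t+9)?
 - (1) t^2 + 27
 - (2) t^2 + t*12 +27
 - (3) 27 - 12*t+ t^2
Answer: 2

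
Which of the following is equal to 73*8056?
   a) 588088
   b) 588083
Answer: a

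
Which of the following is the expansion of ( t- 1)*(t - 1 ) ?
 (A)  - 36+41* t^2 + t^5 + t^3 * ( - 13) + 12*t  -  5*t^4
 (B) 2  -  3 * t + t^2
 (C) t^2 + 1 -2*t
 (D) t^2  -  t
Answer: C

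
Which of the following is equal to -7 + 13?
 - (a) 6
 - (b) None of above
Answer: a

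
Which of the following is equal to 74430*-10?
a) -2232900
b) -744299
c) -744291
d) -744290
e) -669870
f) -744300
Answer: f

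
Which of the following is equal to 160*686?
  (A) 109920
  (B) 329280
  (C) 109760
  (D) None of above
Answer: C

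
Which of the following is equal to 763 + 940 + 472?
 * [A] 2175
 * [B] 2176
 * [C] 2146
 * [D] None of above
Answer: A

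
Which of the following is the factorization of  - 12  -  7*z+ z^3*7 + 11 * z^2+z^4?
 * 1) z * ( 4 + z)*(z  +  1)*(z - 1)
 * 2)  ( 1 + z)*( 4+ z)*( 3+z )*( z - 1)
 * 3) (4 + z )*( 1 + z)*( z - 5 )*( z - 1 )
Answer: 2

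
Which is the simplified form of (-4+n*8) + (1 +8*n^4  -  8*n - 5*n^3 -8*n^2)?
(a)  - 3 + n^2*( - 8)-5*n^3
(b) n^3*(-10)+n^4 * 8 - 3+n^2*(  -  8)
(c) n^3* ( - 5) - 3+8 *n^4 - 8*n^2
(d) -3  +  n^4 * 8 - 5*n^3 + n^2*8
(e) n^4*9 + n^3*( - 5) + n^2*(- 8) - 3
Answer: c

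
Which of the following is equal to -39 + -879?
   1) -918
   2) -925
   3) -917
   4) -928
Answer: 1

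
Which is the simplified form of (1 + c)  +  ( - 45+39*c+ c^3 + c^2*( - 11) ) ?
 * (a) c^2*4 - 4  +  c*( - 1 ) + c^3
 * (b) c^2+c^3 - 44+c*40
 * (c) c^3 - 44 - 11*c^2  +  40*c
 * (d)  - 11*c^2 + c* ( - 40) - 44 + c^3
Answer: c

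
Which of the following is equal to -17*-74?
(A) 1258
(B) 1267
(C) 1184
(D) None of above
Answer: A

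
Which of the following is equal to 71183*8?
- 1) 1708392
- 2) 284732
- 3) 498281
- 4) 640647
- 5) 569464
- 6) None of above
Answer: 5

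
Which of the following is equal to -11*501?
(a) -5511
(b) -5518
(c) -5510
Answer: a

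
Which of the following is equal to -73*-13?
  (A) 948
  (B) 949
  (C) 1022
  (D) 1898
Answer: B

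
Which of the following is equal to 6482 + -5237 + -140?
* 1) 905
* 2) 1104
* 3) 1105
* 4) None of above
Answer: 3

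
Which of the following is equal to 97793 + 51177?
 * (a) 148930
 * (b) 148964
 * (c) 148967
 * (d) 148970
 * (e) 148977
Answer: d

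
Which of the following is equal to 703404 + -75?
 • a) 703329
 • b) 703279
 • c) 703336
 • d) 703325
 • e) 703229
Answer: a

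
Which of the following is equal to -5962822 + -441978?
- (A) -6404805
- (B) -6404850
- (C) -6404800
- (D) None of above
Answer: C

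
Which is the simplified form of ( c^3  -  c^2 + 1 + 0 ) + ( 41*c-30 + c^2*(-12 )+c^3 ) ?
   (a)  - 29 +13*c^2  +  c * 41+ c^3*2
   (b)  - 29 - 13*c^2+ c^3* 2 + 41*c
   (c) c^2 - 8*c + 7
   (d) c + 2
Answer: b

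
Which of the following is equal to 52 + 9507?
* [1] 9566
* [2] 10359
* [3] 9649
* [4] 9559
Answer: 4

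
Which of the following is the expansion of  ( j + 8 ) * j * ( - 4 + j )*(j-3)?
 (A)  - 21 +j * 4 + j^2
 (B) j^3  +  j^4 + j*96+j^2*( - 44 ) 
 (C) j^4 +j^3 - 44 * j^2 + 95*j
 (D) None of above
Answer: B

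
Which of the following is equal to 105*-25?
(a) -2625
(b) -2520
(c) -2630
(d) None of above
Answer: a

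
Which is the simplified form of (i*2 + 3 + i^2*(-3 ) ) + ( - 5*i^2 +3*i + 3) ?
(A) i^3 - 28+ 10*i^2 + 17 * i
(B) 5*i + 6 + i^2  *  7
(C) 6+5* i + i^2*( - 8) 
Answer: C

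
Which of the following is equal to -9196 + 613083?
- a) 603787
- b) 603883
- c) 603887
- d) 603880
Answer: c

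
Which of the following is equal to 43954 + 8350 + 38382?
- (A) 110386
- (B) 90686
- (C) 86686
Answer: B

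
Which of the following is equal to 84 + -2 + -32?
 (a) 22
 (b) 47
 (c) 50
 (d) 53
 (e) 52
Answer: c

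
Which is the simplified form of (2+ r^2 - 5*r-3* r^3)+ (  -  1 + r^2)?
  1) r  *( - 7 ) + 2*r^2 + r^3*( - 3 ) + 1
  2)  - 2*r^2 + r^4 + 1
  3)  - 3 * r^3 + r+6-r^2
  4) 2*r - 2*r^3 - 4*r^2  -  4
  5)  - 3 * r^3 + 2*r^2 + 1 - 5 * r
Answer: 5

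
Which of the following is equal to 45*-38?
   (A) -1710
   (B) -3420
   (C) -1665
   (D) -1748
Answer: A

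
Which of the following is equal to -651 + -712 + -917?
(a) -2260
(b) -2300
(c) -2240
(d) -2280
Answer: d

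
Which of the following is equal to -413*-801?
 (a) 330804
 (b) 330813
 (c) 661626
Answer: b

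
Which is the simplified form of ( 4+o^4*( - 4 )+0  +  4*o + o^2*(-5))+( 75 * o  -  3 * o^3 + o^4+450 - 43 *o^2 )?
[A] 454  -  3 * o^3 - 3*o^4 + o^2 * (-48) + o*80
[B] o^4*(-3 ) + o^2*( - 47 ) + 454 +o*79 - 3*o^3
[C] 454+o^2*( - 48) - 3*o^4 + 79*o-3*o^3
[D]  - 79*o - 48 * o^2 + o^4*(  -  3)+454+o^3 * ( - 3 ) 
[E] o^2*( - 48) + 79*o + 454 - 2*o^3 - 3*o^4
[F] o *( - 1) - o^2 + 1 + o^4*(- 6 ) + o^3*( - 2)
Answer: C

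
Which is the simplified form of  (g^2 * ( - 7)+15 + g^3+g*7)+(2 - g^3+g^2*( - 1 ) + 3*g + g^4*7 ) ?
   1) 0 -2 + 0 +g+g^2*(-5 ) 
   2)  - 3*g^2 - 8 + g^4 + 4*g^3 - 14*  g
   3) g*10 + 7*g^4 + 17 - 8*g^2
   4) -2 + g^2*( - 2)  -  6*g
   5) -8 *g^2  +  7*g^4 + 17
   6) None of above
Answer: 3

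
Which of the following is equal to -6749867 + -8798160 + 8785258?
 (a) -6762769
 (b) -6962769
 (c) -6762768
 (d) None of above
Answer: a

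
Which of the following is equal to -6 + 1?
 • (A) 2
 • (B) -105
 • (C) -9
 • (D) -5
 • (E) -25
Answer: D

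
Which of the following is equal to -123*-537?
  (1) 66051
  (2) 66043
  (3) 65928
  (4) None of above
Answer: 1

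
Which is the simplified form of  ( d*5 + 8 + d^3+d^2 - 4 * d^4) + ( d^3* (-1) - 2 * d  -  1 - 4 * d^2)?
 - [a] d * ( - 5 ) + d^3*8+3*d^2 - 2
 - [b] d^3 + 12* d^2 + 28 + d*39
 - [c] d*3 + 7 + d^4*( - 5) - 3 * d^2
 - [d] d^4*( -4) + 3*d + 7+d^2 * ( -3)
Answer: d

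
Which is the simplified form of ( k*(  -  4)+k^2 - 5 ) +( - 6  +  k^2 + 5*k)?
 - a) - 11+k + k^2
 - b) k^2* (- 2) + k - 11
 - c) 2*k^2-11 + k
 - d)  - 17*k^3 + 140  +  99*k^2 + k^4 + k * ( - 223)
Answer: c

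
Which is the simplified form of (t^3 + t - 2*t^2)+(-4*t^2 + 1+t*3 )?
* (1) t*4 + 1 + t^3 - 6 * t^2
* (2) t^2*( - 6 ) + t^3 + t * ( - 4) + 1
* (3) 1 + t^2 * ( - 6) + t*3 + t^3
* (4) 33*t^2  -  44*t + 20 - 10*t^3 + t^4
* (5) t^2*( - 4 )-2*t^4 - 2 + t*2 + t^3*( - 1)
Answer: 1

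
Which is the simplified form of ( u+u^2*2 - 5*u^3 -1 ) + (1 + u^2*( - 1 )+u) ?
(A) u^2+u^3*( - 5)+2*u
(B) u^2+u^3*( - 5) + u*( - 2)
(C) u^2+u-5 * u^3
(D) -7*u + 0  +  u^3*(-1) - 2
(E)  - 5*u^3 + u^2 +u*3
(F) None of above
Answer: A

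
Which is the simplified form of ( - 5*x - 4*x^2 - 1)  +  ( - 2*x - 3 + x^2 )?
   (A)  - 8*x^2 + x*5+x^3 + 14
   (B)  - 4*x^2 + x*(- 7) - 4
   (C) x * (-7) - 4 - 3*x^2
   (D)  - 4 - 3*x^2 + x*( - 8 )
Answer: C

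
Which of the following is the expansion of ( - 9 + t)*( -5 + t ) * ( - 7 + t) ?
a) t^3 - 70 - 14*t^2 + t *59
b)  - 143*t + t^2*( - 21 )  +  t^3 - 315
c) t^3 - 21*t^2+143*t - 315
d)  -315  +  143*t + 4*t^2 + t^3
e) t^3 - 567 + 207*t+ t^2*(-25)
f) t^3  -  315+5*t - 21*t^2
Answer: c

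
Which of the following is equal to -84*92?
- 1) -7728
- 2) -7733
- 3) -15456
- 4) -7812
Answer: 1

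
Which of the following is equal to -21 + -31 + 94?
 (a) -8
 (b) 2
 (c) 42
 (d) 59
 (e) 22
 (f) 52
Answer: c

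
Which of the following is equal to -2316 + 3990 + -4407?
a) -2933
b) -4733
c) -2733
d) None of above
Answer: c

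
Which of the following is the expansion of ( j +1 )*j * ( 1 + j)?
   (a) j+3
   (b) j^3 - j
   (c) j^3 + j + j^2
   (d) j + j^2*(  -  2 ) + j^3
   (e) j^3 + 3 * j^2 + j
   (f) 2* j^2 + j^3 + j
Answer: f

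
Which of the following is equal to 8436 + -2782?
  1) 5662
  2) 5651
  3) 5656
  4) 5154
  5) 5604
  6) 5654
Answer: 6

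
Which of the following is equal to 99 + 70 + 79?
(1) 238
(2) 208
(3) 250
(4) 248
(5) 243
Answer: 4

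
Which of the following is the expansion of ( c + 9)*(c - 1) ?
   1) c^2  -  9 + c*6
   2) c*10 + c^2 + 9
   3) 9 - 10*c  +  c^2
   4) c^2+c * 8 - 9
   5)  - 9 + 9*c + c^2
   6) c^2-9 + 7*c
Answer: 4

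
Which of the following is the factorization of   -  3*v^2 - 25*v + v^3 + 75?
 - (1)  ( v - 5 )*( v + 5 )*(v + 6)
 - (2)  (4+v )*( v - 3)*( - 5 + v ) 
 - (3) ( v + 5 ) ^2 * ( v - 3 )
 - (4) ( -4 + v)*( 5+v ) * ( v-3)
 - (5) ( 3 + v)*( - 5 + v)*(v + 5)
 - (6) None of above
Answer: 6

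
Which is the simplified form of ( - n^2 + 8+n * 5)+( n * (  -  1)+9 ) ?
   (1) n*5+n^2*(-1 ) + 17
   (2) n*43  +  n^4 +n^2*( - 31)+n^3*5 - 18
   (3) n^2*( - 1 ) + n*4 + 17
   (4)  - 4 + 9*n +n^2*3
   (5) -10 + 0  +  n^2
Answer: 3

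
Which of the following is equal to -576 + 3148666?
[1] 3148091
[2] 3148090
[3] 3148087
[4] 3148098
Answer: 2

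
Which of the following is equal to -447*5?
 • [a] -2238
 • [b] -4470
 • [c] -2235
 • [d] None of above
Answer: c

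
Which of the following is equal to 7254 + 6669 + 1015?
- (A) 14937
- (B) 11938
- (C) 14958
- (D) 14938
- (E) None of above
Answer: D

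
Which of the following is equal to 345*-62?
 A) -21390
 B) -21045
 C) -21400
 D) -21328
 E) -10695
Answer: A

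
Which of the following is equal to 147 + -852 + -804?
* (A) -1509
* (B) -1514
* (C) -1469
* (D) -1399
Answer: A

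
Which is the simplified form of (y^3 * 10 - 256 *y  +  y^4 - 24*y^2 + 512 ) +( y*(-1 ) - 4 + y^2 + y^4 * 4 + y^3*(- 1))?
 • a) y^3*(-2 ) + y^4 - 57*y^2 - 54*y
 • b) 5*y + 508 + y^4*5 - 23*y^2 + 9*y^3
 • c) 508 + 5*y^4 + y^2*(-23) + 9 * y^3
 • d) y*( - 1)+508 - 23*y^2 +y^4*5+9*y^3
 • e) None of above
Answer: e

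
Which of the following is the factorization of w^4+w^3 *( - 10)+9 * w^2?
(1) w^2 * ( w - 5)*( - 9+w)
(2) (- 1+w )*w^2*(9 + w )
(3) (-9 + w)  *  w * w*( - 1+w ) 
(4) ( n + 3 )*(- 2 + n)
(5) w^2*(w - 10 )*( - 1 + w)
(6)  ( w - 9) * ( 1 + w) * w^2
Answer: 3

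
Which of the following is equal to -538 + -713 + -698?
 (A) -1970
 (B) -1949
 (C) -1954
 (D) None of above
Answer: B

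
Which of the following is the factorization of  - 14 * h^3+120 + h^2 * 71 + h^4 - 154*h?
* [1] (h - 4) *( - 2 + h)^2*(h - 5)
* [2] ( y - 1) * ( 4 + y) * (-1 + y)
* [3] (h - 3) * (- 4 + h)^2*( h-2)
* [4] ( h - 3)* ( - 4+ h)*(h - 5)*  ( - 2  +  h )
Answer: 4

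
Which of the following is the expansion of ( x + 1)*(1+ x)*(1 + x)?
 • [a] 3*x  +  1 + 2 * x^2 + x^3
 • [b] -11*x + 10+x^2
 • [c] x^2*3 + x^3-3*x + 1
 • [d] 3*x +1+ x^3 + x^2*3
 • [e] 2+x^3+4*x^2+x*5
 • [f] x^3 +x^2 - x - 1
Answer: d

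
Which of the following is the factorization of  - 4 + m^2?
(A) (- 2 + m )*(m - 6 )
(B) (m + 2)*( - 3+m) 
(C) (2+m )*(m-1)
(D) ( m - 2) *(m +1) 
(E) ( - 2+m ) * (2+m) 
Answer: E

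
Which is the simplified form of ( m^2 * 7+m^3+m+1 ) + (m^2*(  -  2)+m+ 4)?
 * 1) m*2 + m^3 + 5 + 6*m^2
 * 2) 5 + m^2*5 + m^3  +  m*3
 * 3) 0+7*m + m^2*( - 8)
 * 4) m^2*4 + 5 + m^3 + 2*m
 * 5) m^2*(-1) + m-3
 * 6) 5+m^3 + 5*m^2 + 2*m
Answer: 6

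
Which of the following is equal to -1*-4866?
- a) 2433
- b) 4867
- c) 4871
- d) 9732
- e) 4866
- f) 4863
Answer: e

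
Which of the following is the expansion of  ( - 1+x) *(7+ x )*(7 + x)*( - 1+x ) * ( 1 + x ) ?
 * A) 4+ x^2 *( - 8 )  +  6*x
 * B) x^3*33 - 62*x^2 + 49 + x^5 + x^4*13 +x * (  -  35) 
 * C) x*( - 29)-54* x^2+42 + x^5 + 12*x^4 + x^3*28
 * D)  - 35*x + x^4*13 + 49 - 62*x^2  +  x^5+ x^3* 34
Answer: D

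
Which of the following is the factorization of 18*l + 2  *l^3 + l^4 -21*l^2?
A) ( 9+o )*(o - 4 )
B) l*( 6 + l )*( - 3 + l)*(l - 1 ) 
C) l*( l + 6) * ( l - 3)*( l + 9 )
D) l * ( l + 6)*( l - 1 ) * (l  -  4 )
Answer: B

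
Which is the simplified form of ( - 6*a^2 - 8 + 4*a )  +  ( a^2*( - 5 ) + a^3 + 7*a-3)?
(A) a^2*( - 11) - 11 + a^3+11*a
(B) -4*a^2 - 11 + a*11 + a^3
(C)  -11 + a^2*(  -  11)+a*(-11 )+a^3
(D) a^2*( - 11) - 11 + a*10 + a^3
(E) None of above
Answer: A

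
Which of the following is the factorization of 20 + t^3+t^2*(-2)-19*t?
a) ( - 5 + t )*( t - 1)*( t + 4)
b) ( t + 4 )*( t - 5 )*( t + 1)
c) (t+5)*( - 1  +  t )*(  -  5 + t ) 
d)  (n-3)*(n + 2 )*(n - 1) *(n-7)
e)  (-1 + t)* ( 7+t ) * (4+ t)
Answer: a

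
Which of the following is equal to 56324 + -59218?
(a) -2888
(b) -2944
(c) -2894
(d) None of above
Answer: c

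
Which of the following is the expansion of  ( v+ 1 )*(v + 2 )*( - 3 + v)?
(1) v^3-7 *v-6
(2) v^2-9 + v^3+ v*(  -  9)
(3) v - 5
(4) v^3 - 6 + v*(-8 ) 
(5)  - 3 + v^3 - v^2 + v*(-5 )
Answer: 1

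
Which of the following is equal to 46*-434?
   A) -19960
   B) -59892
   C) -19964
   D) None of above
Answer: C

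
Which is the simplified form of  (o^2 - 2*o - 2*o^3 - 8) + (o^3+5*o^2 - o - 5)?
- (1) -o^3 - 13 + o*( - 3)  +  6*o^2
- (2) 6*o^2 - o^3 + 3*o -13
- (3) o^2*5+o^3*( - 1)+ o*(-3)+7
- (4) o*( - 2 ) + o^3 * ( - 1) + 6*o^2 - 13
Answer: 1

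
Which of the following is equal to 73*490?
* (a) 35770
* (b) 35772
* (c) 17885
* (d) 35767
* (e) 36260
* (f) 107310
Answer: a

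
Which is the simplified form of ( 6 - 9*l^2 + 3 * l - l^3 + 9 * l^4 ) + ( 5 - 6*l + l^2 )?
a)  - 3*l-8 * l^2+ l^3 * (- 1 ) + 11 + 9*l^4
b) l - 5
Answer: a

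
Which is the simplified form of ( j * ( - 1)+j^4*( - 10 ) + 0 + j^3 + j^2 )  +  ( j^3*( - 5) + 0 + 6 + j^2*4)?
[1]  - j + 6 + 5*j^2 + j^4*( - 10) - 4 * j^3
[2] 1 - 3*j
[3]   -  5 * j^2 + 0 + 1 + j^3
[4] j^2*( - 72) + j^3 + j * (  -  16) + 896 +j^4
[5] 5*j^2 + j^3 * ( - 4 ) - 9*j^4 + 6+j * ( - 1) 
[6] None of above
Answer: 1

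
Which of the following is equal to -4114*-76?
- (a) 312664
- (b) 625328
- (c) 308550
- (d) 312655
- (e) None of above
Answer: a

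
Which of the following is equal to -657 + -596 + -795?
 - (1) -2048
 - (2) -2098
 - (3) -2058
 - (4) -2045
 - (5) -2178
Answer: 1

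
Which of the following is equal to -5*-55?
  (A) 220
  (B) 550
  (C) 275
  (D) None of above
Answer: C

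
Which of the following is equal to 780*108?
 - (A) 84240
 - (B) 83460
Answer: A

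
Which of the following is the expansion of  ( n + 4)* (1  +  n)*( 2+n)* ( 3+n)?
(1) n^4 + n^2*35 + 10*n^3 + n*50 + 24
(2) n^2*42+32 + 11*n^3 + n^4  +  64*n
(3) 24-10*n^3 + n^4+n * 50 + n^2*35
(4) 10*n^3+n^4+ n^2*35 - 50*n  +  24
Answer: 1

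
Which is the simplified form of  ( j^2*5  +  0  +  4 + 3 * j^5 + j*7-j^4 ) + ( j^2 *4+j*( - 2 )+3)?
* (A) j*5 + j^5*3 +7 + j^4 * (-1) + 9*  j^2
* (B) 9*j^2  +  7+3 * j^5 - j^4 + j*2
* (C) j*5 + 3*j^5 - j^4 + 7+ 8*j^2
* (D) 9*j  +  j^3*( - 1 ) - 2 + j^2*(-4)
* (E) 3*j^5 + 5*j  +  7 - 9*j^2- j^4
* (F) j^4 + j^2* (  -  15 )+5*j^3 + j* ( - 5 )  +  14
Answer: A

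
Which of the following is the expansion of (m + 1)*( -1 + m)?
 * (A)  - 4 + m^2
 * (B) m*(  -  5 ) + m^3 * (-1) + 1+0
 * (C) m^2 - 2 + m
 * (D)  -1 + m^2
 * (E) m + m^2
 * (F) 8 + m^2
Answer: D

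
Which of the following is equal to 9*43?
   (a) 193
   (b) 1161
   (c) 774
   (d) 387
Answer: d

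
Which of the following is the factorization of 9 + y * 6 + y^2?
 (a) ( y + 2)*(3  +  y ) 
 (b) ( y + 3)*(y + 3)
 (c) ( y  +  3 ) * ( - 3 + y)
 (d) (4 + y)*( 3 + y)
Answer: b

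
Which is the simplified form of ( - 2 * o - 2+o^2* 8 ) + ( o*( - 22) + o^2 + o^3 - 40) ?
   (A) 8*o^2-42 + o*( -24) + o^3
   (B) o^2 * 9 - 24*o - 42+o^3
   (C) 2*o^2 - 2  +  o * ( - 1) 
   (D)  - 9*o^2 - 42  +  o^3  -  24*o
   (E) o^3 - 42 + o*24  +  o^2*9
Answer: B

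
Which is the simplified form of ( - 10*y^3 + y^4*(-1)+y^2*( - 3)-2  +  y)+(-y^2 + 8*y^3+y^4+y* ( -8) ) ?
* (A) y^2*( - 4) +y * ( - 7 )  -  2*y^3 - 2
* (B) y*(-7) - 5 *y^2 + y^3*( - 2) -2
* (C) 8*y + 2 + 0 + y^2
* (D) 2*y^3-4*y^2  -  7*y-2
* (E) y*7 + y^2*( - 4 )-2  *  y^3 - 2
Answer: A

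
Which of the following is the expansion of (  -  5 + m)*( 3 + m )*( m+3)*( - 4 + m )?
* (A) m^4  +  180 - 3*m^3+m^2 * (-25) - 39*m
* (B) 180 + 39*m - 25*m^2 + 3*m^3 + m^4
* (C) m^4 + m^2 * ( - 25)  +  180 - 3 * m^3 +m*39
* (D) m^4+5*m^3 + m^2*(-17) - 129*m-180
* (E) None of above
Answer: C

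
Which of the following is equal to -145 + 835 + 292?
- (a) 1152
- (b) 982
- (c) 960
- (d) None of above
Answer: b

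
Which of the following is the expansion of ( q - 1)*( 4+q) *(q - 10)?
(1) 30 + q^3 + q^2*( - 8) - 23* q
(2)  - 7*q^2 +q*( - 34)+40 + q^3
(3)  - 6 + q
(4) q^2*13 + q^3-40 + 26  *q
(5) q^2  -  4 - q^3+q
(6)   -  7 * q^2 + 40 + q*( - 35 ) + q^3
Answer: 2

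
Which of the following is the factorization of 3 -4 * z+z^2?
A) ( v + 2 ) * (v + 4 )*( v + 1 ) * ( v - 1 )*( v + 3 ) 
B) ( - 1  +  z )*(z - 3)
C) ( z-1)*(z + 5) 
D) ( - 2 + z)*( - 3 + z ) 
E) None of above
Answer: B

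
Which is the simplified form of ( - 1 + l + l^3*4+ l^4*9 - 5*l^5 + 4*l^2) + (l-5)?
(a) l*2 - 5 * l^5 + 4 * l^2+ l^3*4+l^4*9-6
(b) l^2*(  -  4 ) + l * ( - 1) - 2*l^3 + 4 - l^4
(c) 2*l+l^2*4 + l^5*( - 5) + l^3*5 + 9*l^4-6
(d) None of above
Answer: a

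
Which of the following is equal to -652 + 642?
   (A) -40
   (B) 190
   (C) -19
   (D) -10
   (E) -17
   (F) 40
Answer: D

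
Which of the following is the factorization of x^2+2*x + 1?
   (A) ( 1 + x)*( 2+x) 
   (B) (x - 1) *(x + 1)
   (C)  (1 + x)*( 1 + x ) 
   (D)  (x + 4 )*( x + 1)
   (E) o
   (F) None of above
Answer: C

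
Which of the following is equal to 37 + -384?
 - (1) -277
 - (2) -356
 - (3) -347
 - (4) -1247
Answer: 3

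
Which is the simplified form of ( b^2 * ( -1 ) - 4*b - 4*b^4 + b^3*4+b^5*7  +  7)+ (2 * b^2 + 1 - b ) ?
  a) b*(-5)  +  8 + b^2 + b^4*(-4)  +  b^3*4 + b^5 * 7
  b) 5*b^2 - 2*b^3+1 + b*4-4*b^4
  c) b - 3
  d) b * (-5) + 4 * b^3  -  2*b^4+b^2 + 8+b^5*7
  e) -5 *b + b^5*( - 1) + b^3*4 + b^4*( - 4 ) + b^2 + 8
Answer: a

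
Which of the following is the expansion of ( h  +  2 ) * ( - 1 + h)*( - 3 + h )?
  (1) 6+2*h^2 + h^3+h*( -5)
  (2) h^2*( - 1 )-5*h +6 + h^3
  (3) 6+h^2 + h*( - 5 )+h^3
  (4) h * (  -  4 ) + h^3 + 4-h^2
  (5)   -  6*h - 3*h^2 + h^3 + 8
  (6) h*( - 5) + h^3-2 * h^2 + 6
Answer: 6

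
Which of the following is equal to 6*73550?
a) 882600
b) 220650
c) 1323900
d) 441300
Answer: d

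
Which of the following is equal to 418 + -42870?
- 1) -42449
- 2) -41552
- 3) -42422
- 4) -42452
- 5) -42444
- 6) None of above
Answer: 4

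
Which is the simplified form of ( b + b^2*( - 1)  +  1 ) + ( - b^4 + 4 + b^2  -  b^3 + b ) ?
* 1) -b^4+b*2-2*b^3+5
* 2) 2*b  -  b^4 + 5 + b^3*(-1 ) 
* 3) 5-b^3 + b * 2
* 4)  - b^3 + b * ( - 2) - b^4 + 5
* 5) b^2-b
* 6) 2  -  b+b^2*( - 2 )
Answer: 2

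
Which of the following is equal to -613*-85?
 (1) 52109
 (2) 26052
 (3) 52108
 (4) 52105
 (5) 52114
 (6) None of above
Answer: 4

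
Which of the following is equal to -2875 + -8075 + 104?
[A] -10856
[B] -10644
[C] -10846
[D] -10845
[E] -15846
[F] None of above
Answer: C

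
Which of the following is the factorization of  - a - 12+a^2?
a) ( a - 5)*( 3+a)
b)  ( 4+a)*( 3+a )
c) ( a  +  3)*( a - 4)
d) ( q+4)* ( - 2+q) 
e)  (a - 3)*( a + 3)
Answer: c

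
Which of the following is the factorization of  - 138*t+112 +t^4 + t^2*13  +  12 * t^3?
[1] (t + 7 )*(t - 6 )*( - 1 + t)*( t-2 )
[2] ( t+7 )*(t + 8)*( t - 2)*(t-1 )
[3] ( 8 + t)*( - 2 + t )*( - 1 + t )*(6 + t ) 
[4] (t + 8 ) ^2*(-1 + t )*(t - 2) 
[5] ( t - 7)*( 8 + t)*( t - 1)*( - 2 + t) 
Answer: 2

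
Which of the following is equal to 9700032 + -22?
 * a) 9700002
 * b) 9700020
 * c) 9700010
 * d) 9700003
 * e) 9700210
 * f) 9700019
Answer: c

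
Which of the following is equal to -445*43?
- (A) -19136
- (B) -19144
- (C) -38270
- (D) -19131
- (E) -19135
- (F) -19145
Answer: E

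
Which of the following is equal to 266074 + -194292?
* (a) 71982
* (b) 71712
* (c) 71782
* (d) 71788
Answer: c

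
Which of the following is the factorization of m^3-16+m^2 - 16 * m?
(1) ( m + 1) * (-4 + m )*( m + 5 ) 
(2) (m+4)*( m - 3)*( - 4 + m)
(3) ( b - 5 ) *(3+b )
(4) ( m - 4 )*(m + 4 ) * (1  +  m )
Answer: 4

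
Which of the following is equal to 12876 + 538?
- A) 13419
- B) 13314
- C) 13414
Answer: C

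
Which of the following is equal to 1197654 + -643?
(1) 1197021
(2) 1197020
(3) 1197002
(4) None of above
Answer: 4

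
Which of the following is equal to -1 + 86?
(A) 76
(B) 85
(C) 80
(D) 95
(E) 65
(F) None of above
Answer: B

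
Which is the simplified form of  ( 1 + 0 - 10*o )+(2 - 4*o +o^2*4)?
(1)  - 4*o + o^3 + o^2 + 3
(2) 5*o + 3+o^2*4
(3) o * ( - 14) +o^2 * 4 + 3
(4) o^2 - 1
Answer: 3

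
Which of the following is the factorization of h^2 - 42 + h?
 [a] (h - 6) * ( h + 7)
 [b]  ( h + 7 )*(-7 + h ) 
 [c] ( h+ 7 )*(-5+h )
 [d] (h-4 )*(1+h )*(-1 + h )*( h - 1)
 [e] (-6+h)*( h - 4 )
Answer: a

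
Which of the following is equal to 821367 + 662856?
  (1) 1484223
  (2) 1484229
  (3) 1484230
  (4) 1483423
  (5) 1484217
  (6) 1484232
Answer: 1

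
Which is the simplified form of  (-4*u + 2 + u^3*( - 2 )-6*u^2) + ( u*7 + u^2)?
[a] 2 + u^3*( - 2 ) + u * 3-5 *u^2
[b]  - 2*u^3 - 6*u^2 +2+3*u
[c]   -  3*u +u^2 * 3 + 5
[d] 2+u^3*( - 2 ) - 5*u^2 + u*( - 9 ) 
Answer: a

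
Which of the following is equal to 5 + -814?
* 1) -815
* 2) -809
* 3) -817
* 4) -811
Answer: 2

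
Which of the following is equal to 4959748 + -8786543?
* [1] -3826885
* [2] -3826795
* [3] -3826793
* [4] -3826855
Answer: 2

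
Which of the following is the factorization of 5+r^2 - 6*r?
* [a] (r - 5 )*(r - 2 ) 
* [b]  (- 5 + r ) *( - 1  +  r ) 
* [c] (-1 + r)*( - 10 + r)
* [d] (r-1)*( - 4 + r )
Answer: b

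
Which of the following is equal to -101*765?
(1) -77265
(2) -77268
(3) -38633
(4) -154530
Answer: 1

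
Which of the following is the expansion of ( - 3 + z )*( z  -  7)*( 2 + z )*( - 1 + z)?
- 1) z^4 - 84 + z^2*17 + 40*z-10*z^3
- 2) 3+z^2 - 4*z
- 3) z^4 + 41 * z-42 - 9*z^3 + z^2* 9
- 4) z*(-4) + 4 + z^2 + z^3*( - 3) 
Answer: 3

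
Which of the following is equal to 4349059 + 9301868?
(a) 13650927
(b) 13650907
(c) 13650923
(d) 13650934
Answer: a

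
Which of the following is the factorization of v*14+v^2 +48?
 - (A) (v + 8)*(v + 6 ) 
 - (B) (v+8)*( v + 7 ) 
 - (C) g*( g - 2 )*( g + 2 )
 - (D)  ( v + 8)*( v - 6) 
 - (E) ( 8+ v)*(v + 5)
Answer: A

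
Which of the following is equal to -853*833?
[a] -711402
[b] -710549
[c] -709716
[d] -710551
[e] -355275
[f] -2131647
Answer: b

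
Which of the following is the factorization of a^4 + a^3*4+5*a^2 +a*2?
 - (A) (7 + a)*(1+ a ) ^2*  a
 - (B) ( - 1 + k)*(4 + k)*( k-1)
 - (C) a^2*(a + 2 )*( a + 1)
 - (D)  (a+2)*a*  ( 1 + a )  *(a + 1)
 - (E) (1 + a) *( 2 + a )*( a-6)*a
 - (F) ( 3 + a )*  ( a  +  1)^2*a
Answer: D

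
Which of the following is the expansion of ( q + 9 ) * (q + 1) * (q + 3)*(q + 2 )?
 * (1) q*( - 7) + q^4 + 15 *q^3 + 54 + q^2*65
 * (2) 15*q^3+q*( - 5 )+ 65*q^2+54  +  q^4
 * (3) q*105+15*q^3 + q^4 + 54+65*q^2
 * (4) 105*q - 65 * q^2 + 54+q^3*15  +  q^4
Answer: 3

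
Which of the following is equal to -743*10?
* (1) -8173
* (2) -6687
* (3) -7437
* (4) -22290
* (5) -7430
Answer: 5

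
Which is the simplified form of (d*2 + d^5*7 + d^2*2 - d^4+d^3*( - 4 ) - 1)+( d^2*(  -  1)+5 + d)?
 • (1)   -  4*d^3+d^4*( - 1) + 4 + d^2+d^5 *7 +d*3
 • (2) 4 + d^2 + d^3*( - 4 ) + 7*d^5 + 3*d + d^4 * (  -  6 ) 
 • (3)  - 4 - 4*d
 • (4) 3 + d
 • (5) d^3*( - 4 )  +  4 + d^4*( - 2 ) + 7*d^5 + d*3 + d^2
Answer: 1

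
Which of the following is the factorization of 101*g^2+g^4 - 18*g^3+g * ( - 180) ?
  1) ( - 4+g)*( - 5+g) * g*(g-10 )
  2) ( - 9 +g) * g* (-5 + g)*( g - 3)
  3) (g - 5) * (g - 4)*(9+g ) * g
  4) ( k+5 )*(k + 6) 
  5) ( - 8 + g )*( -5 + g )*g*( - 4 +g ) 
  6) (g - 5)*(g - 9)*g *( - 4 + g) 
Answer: 6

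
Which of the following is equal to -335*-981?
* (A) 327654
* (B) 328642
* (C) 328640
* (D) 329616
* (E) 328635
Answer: E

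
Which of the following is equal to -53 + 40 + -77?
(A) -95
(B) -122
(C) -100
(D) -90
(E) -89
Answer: D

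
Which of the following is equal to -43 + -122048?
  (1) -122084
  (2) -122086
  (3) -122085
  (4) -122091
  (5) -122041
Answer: 4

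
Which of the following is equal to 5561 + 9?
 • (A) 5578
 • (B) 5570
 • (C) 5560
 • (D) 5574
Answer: B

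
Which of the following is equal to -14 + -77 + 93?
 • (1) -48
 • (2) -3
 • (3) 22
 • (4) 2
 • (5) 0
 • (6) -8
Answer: 4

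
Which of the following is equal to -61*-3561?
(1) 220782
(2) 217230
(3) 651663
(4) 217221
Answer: 4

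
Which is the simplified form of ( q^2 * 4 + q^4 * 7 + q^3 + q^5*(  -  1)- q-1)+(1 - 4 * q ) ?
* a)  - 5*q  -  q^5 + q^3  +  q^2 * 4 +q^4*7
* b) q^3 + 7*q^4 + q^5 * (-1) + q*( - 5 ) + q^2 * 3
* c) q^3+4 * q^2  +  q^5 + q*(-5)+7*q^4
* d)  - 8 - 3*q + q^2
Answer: a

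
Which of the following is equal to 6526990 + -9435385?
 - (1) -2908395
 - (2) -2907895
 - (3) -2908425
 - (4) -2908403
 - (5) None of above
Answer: 1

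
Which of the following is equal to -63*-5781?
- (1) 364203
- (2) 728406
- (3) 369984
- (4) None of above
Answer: 1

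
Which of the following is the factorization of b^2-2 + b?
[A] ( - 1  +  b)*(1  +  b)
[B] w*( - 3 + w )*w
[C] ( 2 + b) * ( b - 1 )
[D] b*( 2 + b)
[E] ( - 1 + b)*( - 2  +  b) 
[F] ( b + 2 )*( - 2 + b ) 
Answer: C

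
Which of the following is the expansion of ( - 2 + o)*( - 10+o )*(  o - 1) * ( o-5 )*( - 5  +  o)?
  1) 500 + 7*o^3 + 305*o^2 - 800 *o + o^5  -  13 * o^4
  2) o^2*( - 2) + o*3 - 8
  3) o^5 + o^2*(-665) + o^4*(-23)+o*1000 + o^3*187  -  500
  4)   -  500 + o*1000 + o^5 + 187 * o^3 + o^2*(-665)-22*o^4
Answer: 3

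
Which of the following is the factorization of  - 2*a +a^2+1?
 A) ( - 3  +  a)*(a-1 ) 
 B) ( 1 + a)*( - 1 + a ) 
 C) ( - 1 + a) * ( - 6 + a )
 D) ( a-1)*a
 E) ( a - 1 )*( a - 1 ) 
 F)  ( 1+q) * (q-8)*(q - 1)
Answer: E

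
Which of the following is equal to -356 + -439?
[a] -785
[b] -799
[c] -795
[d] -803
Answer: c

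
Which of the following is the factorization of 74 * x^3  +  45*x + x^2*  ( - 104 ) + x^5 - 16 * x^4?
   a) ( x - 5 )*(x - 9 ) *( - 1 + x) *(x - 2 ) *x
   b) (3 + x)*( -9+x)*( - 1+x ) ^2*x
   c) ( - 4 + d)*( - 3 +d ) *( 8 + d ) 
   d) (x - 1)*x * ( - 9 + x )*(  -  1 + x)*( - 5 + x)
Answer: d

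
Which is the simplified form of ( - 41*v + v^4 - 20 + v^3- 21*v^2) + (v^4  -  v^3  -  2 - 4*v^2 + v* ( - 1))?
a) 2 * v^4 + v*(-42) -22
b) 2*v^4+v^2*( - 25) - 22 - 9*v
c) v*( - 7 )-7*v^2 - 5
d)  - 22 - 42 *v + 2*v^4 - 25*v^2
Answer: d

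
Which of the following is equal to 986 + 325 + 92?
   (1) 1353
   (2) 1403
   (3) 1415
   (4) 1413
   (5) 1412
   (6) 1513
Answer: 2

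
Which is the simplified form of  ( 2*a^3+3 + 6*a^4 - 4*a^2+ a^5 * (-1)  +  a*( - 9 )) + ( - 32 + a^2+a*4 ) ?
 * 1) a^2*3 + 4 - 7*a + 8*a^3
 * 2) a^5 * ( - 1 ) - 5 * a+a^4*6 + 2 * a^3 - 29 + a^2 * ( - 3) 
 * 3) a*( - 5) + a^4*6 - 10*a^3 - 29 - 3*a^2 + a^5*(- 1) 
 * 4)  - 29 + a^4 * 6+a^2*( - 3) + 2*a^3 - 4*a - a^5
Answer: 2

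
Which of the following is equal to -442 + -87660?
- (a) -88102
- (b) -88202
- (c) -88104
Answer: a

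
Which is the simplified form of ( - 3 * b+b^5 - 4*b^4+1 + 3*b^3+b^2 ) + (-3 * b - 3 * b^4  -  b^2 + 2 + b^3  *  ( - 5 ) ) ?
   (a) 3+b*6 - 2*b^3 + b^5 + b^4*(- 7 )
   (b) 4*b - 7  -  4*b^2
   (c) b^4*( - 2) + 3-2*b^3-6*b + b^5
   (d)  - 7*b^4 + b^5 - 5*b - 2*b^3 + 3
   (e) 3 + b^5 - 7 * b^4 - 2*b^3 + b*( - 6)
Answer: e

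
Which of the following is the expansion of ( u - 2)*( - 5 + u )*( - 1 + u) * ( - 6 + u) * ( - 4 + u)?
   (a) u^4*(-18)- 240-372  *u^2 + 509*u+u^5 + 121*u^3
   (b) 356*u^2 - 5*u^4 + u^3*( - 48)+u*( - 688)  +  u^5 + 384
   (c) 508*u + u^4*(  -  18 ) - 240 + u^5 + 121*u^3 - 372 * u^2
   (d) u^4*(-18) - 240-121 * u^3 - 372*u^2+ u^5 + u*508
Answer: c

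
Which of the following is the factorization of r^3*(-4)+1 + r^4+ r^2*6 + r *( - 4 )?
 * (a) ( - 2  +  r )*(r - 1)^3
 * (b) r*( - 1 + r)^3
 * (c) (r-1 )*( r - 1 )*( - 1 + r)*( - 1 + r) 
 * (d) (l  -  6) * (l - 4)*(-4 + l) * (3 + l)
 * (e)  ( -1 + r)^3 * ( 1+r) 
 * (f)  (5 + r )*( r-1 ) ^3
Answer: c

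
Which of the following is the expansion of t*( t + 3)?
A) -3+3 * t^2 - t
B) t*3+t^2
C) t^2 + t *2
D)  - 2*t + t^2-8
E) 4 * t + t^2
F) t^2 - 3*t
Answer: B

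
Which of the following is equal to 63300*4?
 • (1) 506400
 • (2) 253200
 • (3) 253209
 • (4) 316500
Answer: 2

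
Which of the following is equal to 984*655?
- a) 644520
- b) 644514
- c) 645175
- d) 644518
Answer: a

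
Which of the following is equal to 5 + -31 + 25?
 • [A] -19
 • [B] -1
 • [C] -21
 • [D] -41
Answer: B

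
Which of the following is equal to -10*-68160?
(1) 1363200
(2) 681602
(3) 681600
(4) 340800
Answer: 3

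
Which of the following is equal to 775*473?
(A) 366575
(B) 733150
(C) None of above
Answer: A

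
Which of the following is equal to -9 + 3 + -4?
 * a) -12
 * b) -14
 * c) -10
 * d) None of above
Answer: c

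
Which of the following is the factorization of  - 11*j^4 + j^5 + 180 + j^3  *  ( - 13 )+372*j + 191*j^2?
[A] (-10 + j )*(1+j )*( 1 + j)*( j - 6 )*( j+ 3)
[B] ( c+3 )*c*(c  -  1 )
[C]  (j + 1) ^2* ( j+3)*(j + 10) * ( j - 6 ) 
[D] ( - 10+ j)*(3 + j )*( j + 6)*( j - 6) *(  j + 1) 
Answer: A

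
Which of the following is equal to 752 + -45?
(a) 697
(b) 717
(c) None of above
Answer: c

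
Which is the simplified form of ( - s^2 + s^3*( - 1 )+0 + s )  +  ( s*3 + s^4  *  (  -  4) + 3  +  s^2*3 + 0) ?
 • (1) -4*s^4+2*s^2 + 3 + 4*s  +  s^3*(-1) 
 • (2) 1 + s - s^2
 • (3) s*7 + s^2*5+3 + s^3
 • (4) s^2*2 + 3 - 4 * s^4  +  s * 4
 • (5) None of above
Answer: 1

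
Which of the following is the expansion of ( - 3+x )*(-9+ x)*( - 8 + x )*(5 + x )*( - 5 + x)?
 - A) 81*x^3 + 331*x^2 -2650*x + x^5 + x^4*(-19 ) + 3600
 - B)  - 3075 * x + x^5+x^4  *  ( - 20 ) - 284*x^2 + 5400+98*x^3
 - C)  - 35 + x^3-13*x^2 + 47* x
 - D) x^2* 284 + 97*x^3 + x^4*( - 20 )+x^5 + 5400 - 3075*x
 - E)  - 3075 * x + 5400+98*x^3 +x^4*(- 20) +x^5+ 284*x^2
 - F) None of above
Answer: E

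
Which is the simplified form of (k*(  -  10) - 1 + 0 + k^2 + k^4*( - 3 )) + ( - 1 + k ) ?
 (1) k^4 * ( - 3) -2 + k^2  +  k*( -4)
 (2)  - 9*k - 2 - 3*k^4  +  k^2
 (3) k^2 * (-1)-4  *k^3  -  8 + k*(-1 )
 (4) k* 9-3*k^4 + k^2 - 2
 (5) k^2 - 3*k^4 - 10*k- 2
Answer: 2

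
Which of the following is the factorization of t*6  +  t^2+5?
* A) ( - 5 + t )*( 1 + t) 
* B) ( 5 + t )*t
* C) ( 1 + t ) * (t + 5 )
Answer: C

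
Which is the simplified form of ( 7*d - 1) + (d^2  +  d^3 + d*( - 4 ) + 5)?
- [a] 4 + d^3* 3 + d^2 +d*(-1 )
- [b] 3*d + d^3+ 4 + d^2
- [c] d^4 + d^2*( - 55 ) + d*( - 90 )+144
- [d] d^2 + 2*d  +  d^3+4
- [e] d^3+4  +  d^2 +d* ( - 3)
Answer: b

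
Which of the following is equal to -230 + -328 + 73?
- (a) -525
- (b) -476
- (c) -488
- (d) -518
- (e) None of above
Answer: e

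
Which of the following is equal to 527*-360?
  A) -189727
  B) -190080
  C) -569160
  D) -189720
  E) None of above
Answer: D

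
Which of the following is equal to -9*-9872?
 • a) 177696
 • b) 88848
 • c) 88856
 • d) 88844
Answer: b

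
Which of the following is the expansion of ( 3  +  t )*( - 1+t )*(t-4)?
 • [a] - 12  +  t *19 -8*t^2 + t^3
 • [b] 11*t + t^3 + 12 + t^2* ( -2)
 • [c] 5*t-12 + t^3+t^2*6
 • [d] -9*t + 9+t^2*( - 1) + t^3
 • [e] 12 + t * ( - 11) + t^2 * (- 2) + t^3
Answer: e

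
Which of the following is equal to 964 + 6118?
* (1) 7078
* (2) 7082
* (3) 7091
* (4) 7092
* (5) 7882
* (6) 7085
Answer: 2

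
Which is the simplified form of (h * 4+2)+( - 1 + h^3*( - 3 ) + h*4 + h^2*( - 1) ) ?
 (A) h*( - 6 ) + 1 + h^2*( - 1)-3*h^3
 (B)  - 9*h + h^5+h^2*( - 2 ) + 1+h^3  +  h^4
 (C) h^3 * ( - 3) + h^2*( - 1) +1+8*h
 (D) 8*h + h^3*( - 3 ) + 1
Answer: C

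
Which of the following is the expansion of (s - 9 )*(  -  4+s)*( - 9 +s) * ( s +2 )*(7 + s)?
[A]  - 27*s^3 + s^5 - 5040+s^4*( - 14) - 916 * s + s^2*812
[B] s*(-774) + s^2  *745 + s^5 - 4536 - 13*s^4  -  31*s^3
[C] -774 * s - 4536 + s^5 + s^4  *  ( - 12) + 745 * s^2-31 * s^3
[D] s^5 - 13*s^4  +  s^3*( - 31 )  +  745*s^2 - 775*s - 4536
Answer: B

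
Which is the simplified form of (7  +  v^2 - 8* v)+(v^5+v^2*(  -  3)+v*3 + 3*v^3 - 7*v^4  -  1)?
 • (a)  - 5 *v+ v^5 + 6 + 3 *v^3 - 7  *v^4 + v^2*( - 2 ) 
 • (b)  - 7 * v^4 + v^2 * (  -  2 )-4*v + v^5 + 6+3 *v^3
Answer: a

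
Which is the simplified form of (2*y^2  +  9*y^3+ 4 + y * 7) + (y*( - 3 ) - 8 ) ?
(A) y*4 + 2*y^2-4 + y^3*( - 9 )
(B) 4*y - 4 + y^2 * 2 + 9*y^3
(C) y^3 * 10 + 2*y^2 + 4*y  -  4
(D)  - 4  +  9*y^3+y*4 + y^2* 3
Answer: B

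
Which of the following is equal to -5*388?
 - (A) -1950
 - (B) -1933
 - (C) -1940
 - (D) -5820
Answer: C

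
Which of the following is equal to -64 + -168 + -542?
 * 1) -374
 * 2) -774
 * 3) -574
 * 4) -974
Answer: 2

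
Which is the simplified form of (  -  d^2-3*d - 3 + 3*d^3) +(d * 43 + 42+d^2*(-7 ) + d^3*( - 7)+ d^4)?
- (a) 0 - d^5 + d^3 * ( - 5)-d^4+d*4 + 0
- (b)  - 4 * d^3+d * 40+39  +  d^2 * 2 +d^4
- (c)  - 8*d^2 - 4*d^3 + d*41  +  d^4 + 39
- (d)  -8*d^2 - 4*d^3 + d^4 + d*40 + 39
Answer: d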